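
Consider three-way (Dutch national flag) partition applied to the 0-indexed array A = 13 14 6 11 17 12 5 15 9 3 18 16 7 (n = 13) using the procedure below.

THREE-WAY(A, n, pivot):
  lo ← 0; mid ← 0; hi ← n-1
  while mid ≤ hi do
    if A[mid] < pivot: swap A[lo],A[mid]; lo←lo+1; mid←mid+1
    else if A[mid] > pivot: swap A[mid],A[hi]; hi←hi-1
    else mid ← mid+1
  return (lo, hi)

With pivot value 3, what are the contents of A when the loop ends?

lo=0 mid=0 hi=12
13>3: swap(0,12), hi=11 ⇒ 7 14 6 11 17 12 5 15 9 3 18 16 13
7>3: swap(0,11), hi=10 ⇒ 16 14 6 11 17 12 5 15 9 3 18 7 13
16>3: swap(0,10), hi=9 ⇒ 18 14 6 11 17 12 5 15 9 3 16 7 13
18>3: swap(0,9), hi=8 ⇒ 3 14 6 11 17 12 5 15 9 18 16 7 13
3=3: mid=1
14>3: swap(1,8), hi=7 ⇒ 3 9 6 11 17 12 5 15 14 18 16 7 13
9>3: swap(1,7), hi=6 ⇒ 3 15 6 11 17 12 5 9 14 18 16 7 13
15>3: swap(1,6), hi=5 ⇒ 3 5 6 11 17 12 15 9 14 18 16 7 13
5>3: swap(1,5), hi=4 ⇒ 3 12 6 11 17 5 15 9 14 18 16 7 13
12>3: swap(1,4), hi=3 ⇒ 3 17 6 11 12 5 15 9 14 18 16 7 13
17>3: swap(1,3), hi=2 ⇒ 3 11 6 17 12 5 15 9 14 18 16 7 13
11>3: swap(1,2), hi=1 ⇒ 3 6 11 17 12 5 15 9 14 18 16 7 13
6>3: swap(1,1), hi=0 ⇒ 3 6 11 17 12 5 15 9 14 18 16 7 13
done. lo=0 hi=0; A=3 6 11 17 12 5 15 9 14 18 16 7 13

3 6 11 17 12 5 15 9 14 18 16 7 13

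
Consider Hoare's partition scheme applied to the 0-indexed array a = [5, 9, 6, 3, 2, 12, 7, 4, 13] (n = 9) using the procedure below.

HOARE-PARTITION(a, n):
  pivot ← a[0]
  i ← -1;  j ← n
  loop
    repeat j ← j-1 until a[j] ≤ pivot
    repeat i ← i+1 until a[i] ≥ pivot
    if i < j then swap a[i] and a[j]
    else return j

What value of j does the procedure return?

2

pivot = a[0] = 5; i = -1, j = 9
j→7 (a[7]=4≤5), i→0 (a[0]=5≥5); i<j, swap → [4, 9, 6, 3, 2, 12, 7, 5, 13]
j→4 (a[4]=2≤5), i→1 (a[1]=9≥5); i<j, swap → [4, 2, 6, 3, 9, 12, 7, 5, 13]
j→3 (a[3]=3≤5), i→2 (a[2]=6≥5); i<j, swap → [4, 2, 3, 6, 9, 12, 7, 5, 13]
j→2, i→3; i≥j, return j=2. a = [4, 2, 3, 6, 9, 12, 7, 5, 13]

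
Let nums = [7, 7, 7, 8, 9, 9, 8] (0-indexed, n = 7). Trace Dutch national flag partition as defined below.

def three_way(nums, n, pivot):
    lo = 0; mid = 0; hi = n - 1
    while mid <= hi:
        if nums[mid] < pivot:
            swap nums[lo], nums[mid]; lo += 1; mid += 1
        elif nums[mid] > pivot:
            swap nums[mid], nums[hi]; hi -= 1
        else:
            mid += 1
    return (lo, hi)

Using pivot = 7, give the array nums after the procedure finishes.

[7, 7, 7, 9, 9, 8, 8]

pivot = 7; lo=0, mid=0, hi=6
nums[mid]=7=7: mid=1
nums[mid]=7=7: mid=2
nums[mid]=7=7: mid=3
nums[mid]=8>7: swap nums[3],nums[6]; hi=5 → [7, 7, 7, 8, 9, 9, 8]
nums[mid]=8>7: swap nums[3],nums[5]; hi=4 → [7, 7, 7, 9, 9, 8, 8]
nums[mid]=9>7: swap nums[3],nums[4]; hi=3 → [7, 7, 7, 9, 9, 8, 8]
nums[mid]=9>7: swap nums[3],nums[3]; hi=2 → [7, 7, 7, 9, 9, 8, 8]
end: lo=0, hi=2; nums = [7, 7, 7, 9, 9, 8, 8]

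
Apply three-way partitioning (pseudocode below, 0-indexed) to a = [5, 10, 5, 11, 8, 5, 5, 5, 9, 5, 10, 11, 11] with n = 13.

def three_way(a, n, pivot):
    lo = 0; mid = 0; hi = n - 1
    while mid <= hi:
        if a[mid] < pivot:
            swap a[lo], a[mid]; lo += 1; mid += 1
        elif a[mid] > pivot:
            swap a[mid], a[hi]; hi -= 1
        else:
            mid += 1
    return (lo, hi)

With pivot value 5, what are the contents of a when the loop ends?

[5, 5, 5, 5, 5, 5, 8, 9, 11, 10, 11, 11, 10]

pivot = 5; lo=0, mid=0, hi=12
a[mid]=5=5: mid=1
a[mid]=10>5: swap a[1],a[12]; hi=11 → [5, 11, 5, 11, 8, 5, 5, 5, 9, 5, 10, 11, 10]
a[mid]=11>5: swap a[1],a[11]; hi=10 → [5, 11, 5, 11, 8, 5, 5, 5, 9, 5, 10, 11, 10]
a[mid]=11>5: swap a[1],a[10]; hi=9 → [5, 10, 5, 11, 8, 5, 5, 5, 9, 5, 11, 11, 10]
a[mid]=10>5: swap a[1],a[9]; hi=8 → [5, 5, 5, 11, 8, 5, 5, 5, 9, 10, 11, 11, 10]
a[mid]=5=5: mid=2
a[mid]=5=5: mid=3
a[mid]=11>5: swap a[3],a[8]; hi=7 → [5, 5, 5, 9, 8, 5, 5, 5, 11, 10, 11, 11, 10]
a[mid]=9>5: swap a[3],a[7]; hi=6 → [5, 5, 5, 5, 8, 5, 5, 9, 11, 10, 11, 11, 10]
a[mid]=5=5: mid=4
a[mid]=8>5: swap a[4],a[6]; hi=5 → [5, 5, 5, 5, 5, 5, 8, 9, 11, 10, 11, 11, 10]
a[mid]=5=5: mid=5
a[mid]=5=5: mid=6
end: lo=0, hi=5; a = [5, 5, 5, 5, 5, 5, 8, 9, 11, 10, 11, 11, 10]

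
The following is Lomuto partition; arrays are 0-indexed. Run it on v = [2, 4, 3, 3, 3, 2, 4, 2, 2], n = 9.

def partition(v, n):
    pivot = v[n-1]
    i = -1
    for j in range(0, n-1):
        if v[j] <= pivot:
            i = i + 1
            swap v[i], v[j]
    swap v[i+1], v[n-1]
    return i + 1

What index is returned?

3

pivot = v[8] = 2; i = -1
j=0: v[0]=2 ≤ 2 → i=0, swap v[0],v[0] (no change) → [2, 4, 3, 3, 3, 2, 4, 2, 2]
j=1: v[1]=4 > 2 → no swap
j=2: v[2]=3 > 2 → no swap
j=3: v[3]=3 > 2 → no swap
j=4: v[4]=3 > 2 → no swap
j=5: v[5]=2 ≤ 2 → i=1, swap v[1],v[5] → [2, 2, 3, 3, 3, 4, 4, 2, 2]
j=6: v[6]=4 > 2 → no swap
j=7: v[7]=2 ≤ 2 → i=2, swap v[2],v[7] → [2, 2, 2, 3, 3, 4, 4, 3, 2]
final swap v[3],v[8] → [2, 2, 2, 2, 3, 4, 4, 3, 3]; return 3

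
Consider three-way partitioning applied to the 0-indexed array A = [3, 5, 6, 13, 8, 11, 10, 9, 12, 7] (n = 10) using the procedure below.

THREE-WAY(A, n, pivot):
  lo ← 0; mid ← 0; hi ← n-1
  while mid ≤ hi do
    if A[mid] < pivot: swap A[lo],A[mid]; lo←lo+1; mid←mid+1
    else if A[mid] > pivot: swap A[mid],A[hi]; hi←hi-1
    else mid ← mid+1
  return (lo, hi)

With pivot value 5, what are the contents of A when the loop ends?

[3, 5, 13, 8, 11, 10, 9, 12, 7, 6]

lo=0 mid=0 hi=9
3<5: swap(0,0), lo=1 mid=1 ⇒ [3, 5, 6, 13, 8, 11, 10, 9, 12, 7]
5=5: mid=2
6>5: swap(2,9), hi=8 ⇒ [3, 5, 7, 13, 8, 11, 10, 9, 12, 6]
7>5: swap(2,8), hi=7 ⇒ [3, 5, 12, 13, 8, 11, 10, 9, 7, 6]
12>5: swap(2,7), hi=6 ⇒ [3, 5, 9, 13, 8, 11, 10, 12, 7, 6]
9>5: swap(2,6), hi=5 ⇒ [3, 5, 10, 13, 8, 11, 9, 12, 7, 6]
10>5: swap(2,5), hi=4 ⇒ [3, 5, 11, 13, 8, 10, 9, 12, 7, 6]
11>5: swap(2,4), hi=3 ⇒ [3, 5, 8, 13, 11, 10, 9, 12, 7, 6]
8>5: swap(2,3), hi=2 ⇒ [3, 5, 13, 8, 11, 10, 9, 12, 7, 6]
13>5: swap(2,2), hi=1 ⇒ [3, 5, 13, 8, 11, 10, 9, 12, 7, 6]
done. lo=1 hi=1; A=[3, 5, 13, 8, 11, 10, 9, 12, 7, 6]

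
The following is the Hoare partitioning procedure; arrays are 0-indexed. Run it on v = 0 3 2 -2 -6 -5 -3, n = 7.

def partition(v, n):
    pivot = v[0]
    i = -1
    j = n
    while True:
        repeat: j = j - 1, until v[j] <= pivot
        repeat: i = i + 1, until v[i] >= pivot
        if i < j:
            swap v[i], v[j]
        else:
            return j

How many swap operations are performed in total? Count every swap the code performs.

3

pivot = v[0] = 0; i = -1, j = 7
j→6 (v[6]=-3≤0), i→0 (v[0]=0≥0); i<j, swap → -3 3 2 -2 -6 -5 0
j→5 (v[5]=-5≤0), i→1 (v[1]=3≥0); i<j, swap → -3 -5 2 -2 -6 3 0
j→4 (v[4]=-6≤0), i→2 (v[2]=2≥0); i<j, swap → -3 -5 -6 -2 2 3 0
j→3, i→4; i≥j, return j=3. v = -3 -5 -6 -2 2 3 0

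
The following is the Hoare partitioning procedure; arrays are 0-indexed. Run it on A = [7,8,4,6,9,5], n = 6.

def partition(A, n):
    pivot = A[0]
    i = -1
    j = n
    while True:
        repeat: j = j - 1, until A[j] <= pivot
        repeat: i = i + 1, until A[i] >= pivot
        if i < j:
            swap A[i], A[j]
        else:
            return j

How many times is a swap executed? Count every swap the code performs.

pivot=7
j stops at 5 (5), i stops at 0 (7); swap ⇒ [5,8,4,6,9,7]
j stops at 3 (6), i stops at 1 (8); swap ⇒ [5,6,4,8,9,7]
j stops at 2, i stops at 3; i≥j ⇒ return 2. A=[5,6,4,8,9,7]

2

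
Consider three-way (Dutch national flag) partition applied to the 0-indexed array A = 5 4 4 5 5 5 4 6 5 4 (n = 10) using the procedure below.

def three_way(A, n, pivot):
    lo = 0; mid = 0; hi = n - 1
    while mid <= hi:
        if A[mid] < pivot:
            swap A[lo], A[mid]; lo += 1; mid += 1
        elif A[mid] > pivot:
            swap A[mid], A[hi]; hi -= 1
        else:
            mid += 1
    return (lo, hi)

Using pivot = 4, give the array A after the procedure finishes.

4 4 4 4 5 5 6 5 5 5

pivot = 4; lo=0, mid=0, hi=9
A[mid]=5>4: swap A[0],A[9]; hi=8 → 4 4 4 5 5 5 4 6 5 5
A[mid]=4=4: mid=1
A[mid]=4=4: mid=2
A[mid]=4=4: mid=3
A[mid]=5>4: swap A[3],A[8]; hi=7 → 4 4 4 5 5 5 4 6 5 5
A[mid]=5>4: swap A[3],A[7]; hi=6 → 4 4 4 6 5 5 4 5 5 5
A[mid]=6>4: swap A[3],A[6]; hi=5 → 4 4 4 4 5 5 6 5 5 5
A[mid]=4=4: mid=4
A[mid]=5>4: swap A[4],A[5]; hi=4 → 4 4 4 4 5 5 6 5 5 5
A[mid]=5>4: swap A[4],A[4]; hi=3 → 4 4 4 4 5 5 6 5 5 5
end: lo=0, hi=3; A = 4 4 4 4 5 5 6 5 5 5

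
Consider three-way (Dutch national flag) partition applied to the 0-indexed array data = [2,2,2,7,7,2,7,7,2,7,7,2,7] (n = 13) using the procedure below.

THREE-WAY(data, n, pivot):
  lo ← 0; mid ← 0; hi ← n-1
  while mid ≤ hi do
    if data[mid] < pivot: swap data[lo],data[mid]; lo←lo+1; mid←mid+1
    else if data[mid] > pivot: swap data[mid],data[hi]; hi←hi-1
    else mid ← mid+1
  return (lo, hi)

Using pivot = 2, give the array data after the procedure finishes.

pivot = 2; lo=0, mid=0, hi=12
data[mid]=2=2: mid=1
data[mid]=2=2: mid=2
data[mid]=2=2: mid=3
data[mid]=7>2: swap data[3],data[12]; hi=11 → [2,2,2,7,7,2,7,7,2,7,7,2,7]
data[mid]=7>2: swap data[3],data[11]; hi=10 → [2,2,2,2,7,2,7,7,2,7,7,7,7]
data[mid]=2=2: mid=4
data[mid]=7>2: swap data[4],data[10]; hi=9 → [2,2,2,2,7,2,7,7,2,7,7,7,7]
data[mid]=7>2: swap data[4],data[9]; hi=8 → [2,2,2,2,7,2,7,7,2,7,7,7,7]
data[mid]=7>2: swap data[4],data[8]; hi=7 → [2,2,2,2,2,2,7,7,7,7,7,7,7]
data[mid]=2=2: mid=5
data[mid]=2=2: mid=6
data[mid]=7>2: swap data[6],data[7]; hi=6 → [2,2,2,2,2,2,7,7,7,7,7,7,7]
data[mid]=7>2: swap data[6],data[6]; hi=5 → [2,2,2,2,2,2,7,7,7,7,7,7,7]
end: lo=0, hi=5; data = [2,2,2,2,2,2,7,7,7,7,7,7,7]

[2,2,2,2,2,2,7,7,7,7,7,7,7]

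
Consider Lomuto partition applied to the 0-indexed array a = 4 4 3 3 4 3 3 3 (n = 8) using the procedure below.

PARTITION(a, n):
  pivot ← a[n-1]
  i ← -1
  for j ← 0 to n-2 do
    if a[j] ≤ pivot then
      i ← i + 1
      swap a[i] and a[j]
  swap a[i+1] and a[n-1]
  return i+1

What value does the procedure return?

4

pivot = a[7] = 3; i = -1
j=0: a[0]=4 > 3 → no swap
j=1: a[1]=4 > 3 → no swap
j=2: a[2]=3 ≤ 3 → i=0, swap a[0],a[2] → 3 4 4 3 4 3 3 3
j=3: a[3]=3 ≤ 3 → i=1, swap a[1],a[3] → 3 3 4 4 4 3 3 3
j=4: a[4]=4 > 3 → no swap
j=5: a[5]=3 ≤ 3 → i=2, swap a[2],a[5] → 3 3 3 4 4 4 3 3
j=6: a[6]=3 ≤ 3 → i=3, swap a[3],a[6] → 3 3 3 3 4 4 4 3
final swap a[4],a[7] → 3 3 3 3 3 4 4 4; return 4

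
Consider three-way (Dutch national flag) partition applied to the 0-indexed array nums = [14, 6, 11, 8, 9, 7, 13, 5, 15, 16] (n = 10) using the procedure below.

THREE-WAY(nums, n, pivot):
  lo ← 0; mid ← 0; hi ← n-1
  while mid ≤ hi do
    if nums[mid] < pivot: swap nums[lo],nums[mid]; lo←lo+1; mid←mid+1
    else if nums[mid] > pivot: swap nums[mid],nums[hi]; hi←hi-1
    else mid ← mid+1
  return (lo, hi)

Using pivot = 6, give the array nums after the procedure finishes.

[5, 6, 8, 9, 7, 13, 11, 15, 16, 14]

pivot = 6; lo=0, mid=0, hi=9
nums[mid]=14>6: swap nums[0],nums[9]; hi=8 → [16, 6, 11, 8, 9, 7, 13, 5, 15, 14]
nums[mid]=16>6: swap nums[0],nums[8]; hi=7 → [15, 6, 11, 8, 9, 7, 13, 5, 16, 14]
nums[mid]=15>6: swap nums[0],nums[7]; hi=6 → [5, 6, 11, 8, 9, 7, 13, 15, 16, 14]
nums[mid]=5<6: swap nums[0],nums[0]; lo=1,mid=1 → [5, 6, 11, 8, 9, 7, 13, 15, 16, 14]
nums[mid]=6=6: mid=2
nums[mid]=11>6: swap nums[2],nums[6]; hi=5 → [5, 6, 13, 8, 9, 7, 11, 15, 16, 14]
nums[mid]=13>6: swap nums[2],nums[5]; hi=4 → [5, 6, 7, 8, 9, 13, 11, 15, 16, 14]
nums[mid]=7>6: swap nums[2],nums[4]; hi=3 → [5, 6, 9, 8, 7, 13, 11, 15, 16, 14]
nums[mid]=9>6: swap nums[2],nums[3]; hi=2 → [5, 6, 8, 9, 7, 13, 11, 15, 16, 14]
nums[mid]=8>6: swap nums[2],nums[2]; hi=1 → [5, 6, 8, 9, 7, 13, 11, 15, 16, 14]
end: lo=1, hi=1; nums = [5, 6, 8, 9, 7, 13, 11, 15, 16, 14]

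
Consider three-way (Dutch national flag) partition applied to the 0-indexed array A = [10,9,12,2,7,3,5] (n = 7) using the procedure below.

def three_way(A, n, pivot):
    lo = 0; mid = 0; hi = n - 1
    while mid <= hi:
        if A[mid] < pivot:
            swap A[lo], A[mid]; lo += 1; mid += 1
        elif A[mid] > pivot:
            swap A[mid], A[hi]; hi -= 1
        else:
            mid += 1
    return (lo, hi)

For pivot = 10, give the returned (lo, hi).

(5, 5)

lo=0 mid=0 hi=6
10=10: mid=1
9<10: swap(0,1), lo=1 mid=2 ⇒ [9,10,12,2,7,3,5]
12>10: swap(2,6), hi=5 ⇒ [9,10,5,2,7,3,12]
5<10: swap(1,2), lo=2 mid=3 ⇒ [9,5,10,2,7,3,12]
2<10: swap(2,3), lo=3 mid=4 ⇒ [9,5,2,10,7,3,12]
7<10: swap(3,4), lo=4 mid=5 ⇒ [9,5,2,7,10,3,12]
3<10: swap(4,5), lo=5 mid=6 ⇒ [9,5,2,7,3,10,12]
done. lo=5 hi=5; A=[9,5,2,7,3,10,12]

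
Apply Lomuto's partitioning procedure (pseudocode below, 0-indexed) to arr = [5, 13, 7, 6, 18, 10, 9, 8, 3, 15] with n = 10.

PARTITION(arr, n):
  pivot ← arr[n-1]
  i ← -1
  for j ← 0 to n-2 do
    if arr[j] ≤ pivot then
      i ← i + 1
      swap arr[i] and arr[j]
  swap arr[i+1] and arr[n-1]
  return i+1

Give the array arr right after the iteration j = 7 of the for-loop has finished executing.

[5, 13, 7, 6, 10, 9, 8, 18, 3, 15]

pivot=15, i=-1
j=0: 5≤15, i=0, swap(0,0) ⇒ [5, 13, 7, 6, 18, 10, 9, 8, 3, 15]
j=1: 13≤15, i=1, swap(1,1) ⇒ [5, 13, 7, 6, 18, 10, 9, 8, 3, 15]
j=2: 7≤15, i=2, swap(2,2) ⇒ [5, 13, 7, 6, 18, 10, 9, 8, 3, 15]
j=3: 6≤15, i=3, swap(3,3) ⇒ [5, 13, 7, 6, 18, 10, 9, 8, 3, 15]
j=4: 18>15, skip
j=5: 10≤15, i=4, swap(4,5) ⇒ [5, 13, 7, 6, 10, 18, 9, 8, 3, 15]
j=6: 9≤15, i=5, swap(5,6) ⇒ [5, 13, 7, 6, 10, 9, 18, 8, 3, 15]
j=7: 8≤15, i=6, swap(6,7) ⇒ [5, 13, 7, 6, 10, 9, 8, 18, 3, 15]
(after j=7) arr = [5, 13, 7, 6, 10, 9, 8, 18, 3, 15]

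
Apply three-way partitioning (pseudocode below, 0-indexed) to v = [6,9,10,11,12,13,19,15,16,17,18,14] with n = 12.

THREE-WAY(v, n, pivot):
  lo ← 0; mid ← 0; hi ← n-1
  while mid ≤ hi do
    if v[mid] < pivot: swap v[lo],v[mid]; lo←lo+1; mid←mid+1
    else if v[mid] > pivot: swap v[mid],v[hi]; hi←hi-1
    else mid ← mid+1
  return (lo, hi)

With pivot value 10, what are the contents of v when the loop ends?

lo=0 mid=0 hi=11
6<10: swap(0,0), lo=1 mid=1 ⇒ [6,9,10,11,12,13,19,15,16,17,18,14]
9<10: swap(1,1), lo=2 mid=2 ⇒ [6,9,10,11,12,13,19,15,16,17,18,14]
10=10: mid=3
11>10: swap(3,11), hi=10 ⇒ [6,9,10,14,12,13,19,15,16,17,18,11]
14>10: swap(3,10), hi=9 ⇒ [6,9,10,18,12,13,19,15,16,17,14,11]
18>10: swap(3,9), hi=8 ⇒ [6,9,10,17,12,13,19,15,16,18,14,11]
17>10: swap(3,8), hi=7 ⇒ [6,9,10,16,12,13,19,15,17,18,14,11]
16>10: swap(3,7), hi=6 ⇒ [6,9,10,15,12,13,19,16,17,18,14,11]
15>10: swap(3,6), hi=5 ⇒ [6,9,10,19,12,13,15,16,17,18,14,11]
19>10: swap(3,5), hi=4 ⇒ [6,9,10,13,12,19,15,16,17,18,14,11]
13>10: swap(3,4), hi=3 ⇒ [6,9,10,12,13,19,15,16,17,18,14,11]
12>10: swap(3,3), hi=2 ⇒ [6,9,10,12,13,19,15,16,17,18,14,11]
done. lo=2 hi=2; v=[6,9,10,12,13,19,15,16,17,18,14,11]

[6,9,10,12,13,19,15,16,17,18,14,11]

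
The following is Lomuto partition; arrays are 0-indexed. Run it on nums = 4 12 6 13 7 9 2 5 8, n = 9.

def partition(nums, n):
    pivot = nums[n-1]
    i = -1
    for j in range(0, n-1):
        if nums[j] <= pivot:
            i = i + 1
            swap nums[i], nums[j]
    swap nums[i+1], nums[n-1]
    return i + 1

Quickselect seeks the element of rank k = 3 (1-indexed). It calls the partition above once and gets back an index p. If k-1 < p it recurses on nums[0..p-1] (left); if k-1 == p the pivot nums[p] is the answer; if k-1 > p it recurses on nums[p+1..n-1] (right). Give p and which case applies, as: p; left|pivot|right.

5; left

pivot = nums[8] = 8; i = -1
j=0: nums[0]=4 ≤ 8 → i=0, swap nums[0],nums[0] (no change) → 4 12 6 13 7 9 2 5 8
j=1: nums[1]=12 > 8 → no swap
j=2: nums[2]=6 ≤ 8 → i=1, swap nums[1],nums[2] → 4 6 12 13 7 9 2 5 8
j=3: nums[3]=13 > 8 → no swap
j=4: nums[4]=7 ≤ 8 → i=2, swap nums[2],nums[4] → 4 6 7 13 12 9 2 5 8
j=5: nums[5]=9 > 8 → no swap
j=6: nums[6]=2 ≤ 8 → i=3, swap nums[3],nums[6] → 4 6 7 2 12 9 13 5 8
j=7: nums[7]=5 ≤ 8 → i=4, swap nums[4],nums[7] → 4 6 7 2 5 9 13 12 8
final swap nums[5],nums[8] → 4 6 7 2 5 8 13 12 9; return 5
p = 5; k-1 = 2 < 5 ⇒ left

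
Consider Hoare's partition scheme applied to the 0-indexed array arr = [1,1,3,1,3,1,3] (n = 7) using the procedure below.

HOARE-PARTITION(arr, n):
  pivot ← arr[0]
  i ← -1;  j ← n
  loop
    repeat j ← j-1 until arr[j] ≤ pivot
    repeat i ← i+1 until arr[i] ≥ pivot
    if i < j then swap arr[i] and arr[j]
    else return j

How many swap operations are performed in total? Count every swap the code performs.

2

pivot = arr[0] = 1; i = -1, j = 7
j→5 (arr[5]=1≤1), i→0 (arr[0]=1≥1); i<j, swap → [1,1,3,1,3,1,3]
j→3 (arr[3]=1≤1), i→1 (arr[1]=1≥1); i<j, swap → [1,1,3,1,3,1,3]
j→1, i→2; i≥j, return j=1. arr = [1,1,3,1,3,1,3]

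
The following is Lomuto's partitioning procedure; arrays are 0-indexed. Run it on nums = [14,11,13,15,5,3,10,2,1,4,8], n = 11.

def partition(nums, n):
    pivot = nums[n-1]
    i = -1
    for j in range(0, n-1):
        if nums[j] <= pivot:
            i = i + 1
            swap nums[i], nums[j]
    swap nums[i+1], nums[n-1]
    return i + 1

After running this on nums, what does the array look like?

[5,3,2,1,4,8,10,13,15,14,11]

pivot = nums[10] = 8; i = -1
j=0: nums[0]=14 > 8 → no swap
j=1: nums[1]=11 > 8 → no swap
j=2: nums[2]=13 > 8 → no swap
j=3: nums[3]=15 > 8 → no swap
j=4: nums[4]=5 ≤ 8 → i=0, swap nums[0],nums[4] → [5,11,13,15,14,3,10,2,1,4,8]
j=5: nums[5]=3 ≤ 8 → i=1, swap nums[1],nums[5] → [5,3,13,15,14,11,10,2,1,4,8]
j=6: nums[6]=10 > 8 → no swap
j=7: nums[7]=2 ≤ 8 → i=2, swap nums[2],nums[7] → [5,3,2,15,14,11,10,13,1,4,8]
j=8: nums[8]=1 ≤ 8 → i=3, swap nums[3],nums[8] → [5,3,2,1,14,11,10,13,15,4,8]
j=9: nums[9]=4 ≤ 8 → i=4, swap nums[4],nums[9] → [5,3,2,1,4,11,10,13,15,14,8]
final swap nums[5],nums[10] → [5,3,2,1,4,8,10,13,15,14,11]; return 5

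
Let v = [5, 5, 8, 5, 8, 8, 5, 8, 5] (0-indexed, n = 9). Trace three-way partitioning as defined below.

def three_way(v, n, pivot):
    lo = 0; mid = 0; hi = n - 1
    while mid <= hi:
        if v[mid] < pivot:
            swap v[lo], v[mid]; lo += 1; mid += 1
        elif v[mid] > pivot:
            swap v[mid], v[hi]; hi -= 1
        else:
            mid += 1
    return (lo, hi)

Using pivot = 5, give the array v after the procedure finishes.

lo=0 mid=0 hi=8
5=5: mid=1
5=5: mid=2
8>5: swap(2,8), hi=7 ⇒ [5, 5, 5, 5, 8, 8, 5, 8, 8]
5=5: mid=3
5=5: mid=4
8>5: swap(4,7), hi=6 ⇒ [5, 5, 5, 5, 8, 8, 5, 8, 8]
8>5: swap(4,6), hi=5 ⇒ [5, 5, 5, 5, 5, 8, 8, 8, 8]
5=5: mid=5
8>5: swap(5,5), hi=4 ⇒ [5, 5, 5, 5, 5, 8, 8, 8, 8]
done. lo=0 hi=4; v=[5, 5, 5, 5, 5, 8, 8, 8, 8]

[5, 5, 5, 5, 5, 8, 8, 8, 8]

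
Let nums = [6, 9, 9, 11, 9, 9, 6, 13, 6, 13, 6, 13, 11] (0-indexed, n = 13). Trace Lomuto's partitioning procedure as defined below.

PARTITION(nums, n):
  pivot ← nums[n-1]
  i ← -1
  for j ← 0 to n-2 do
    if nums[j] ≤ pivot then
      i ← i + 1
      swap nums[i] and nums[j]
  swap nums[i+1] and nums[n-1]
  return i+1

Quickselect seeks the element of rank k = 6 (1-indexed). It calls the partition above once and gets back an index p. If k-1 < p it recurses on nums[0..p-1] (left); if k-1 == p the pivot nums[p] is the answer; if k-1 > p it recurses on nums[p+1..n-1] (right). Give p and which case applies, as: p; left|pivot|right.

9; left

pivot = nums[12] = 11; i = -1
j=0: nums[0]=6 ≤ 11 → i=0, swap nums[0],nums[0] (no change) → [6, 9, 9, 11, 9, 9, 6, 13, 6, 13, 6, 13, 11]
j=1: nums[1]=9 ≤ 11 → i=1, swap nums[1],nums[1] (no change) → [6, 9, 9, 11, 9, 9, 6, 13, 6, 13, 6, 13, 11]
j=2: nums[2]=9 ≤ 11 → i=2, swap nums[2],nums[2] (no change) → [6, 9, 9, 11, 9, 9, 6, 13, 6, 13, 6, 13, 11]
j=3: nums[3]=11 ≤ 11 → i=3, swap nums[3],nums[3] (no change) → [6, 9, 9, 11, 9, 9, 6, 13, 6, 13, 6, 13, 11]
j=4: nums[4]=9 ≤ 11 → i=4, swap nums[4],nums[4] (no change) → [6, 9, 9, 11, 9, 9, 6, 13, 6, 13, 6, 13, 11]
j=5: nums[5]=9 ≤ 11 → i=5, swap nums[5],nums[5] (no change) → [6, 9, 9, 11, 9, 9, 6, 13, 6, 13, 6, 13, 11]
j=6: nums[6]=6 ≤ 11 → i=6, swap nums[6],nums[6] (no change) → [6, 9, 9, 11, 9, 9, 6, 13, 6, 13, 6, 13, 11]
j=7: nums[7]=13 > 11 → no swap
j=8: nums[8]=6 ≤ 11 → i=7, swap nums[7],nums[8] → [6, 9, 9, 11, 9, 9, 6, 6, 13, 13, 6, 13, 11]
j=9: nums[9]=13 > 11 → no swap
j=10: nums[10]=6 ≤ 11 → i=8, swap nums[8],nums[10] → [6, 9, 9, 11, 9, 9, 6, 6, 6, 13, 13, 13, 11]
j=11: nums[11]=13 > 11 → no swap
final swap nums[9],nums[12] → [6, 9, 9, 11, 9, 9, 6, 6, 6, 11, 13, 13, 13]; return 9
p = 9; k-1 = 5 < 9 ⇒ left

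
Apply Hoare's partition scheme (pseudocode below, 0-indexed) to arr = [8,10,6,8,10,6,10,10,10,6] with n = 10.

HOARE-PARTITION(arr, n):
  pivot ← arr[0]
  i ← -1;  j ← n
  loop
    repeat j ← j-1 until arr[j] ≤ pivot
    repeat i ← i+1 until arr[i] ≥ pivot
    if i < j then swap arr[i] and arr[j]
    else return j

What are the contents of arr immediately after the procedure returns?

pivot = arr[0] = 8; i = -1, j = 10
j→9 (arr[9]=6≤8), i→0 (arr[0]=8≥8); i<j, swap → [6,10,6,8,10,6,10,10,10,8]
j→5 (arr[5]=6≤8), i→1 (arr[1]=10≥8); i<j, swap → [6,6,6,8,10,10,10,10,10,8]
j→3, i→3; i≥j, return j=3. arr = [6,6,6,8,10,10,10,10,10,8]

[6,6,6,8,10,10,10,10,10,8]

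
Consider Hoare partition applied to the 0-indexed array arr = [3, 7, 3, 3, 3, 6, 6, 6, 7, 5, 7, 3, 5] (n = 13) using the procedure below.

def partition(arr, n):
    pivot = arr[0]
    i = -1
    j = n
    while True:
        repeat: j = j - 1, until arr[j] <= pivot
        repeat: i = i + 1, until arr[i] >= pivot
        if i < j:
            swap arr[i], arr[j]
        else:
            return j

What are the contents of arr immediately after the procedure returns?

pivot=3
j stops at 11 (3), i stops at 0 (3); swap ⇒ [3, 7, 3, 3, 3, 6, 6, 6, 7, 5, 7, 3, 5]
j stops at 4 (3), i stops at 1 (7); swap ⇒ [3, 3, 3, 3, 7, 6, 6, 6, 7, 5, 7, 3, 5]
j stops at 3 (3), i stops at 2 (3); swap ⇒ [3, 3, 3, 3, 7, 6, 6, 6, 7, 5, 7, 3, 5]
j stops at 2, i stops at 3; i≥j ⇒ return 2. arr=[3, 3, 3, 3, 7, 6, 6, 6, 7, 5, 7, 3, 5]

[3, 3, 3, 3, 7, 6, 6, 6, 7, 5, 7, 3, 5]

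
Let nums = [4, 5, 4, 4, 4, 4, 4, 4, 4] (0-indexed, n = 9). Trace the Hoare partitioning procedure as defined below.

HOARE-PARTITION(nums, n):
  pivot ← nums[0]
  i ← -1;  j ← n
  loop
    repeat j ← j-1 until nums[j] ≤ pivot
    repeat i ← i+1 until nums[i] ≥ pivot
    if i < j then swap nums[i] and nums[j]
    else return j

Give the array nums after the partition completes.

pivot=4
j stops at 8 (4), i stops at 0 (4); swap ⇒ [4, 5, 4, 4, 4, 4, 4, 4, 4]
j stops at 7 (4), i stops at 1 (5); swap ⇒ [4, 4, 4, 4, 4, 4, 4, 5, 4]
j stops at 6 (4), i stops at 2 (4); swap ⇒ [4, 4, 4, 4, 4, 4, 4, 5, 4]
j stops at 5 (4), i stops at 3 (4); swap ⇒ [4, 4, 4, 4, 4, 4, 4, 5, 4]
j stops at 4, i stops at 4; i≥j ⇒ return 4. nums=[4, 4, 4, 4, 4, 4, 4, 5, 4]

[4, 4, 4, 4, 4, 4, 4, 5, 4]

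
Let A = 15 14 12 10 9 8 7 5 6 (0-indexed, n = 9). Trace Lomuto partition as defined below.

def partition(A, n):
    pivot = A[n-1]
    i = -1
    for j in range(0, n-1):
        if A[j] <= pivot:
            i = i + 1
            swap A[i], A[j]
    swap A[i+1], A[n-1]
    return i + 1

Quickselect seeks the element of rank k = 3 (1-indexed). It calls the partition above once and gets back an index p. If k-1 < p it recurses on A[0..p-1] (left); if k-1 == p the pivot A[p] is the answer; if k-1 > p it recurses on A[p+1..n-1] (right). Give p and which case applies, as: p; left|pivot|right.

pivot = A[8] = 6; i = -1
j=0: A[0]=15 > 6 → no swap
j=1: A[1]=14 > 6 → no swap
j=2: A[2]=12 > 6 → no swap
j=3: A[3]=10 > 6 → no swap
j=4: A[4]=9 > 6 → no swap
j=5: A[5]=8 > 6 → no swap
j=6: A[6]=7 > 6 → no swap
j=7: A[7]=5 ≤ 6 → i=0, swap A[0],A[7] → 5 14 12 10 9 8 7 15 6
final swap A[1],A[8] → 5 6 12 10 9 8 7 15 14; return 1
p = 1; k-1 = 2 > 1 ⇒ right

1; right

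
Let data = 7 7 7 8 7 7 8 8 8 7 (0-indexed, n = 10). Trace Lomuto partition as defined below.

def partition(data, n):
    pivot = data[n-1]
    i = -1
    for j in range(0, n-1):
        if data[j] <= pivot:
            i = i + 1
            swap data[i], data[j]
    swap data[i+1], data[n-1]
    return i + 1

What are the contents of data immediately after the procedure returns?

7 7 7 7 7 7 8 8 8 8

pivot=7, i=-1
j=0: 7≤7, i=0, swap(0,0) ⇒ 7 7 7 8 7 7 8 8 8 7
j=1: 7≤7, i=1, swap(1,1) ⇒ 7 7 7 8 7 7 8 8 8 7
j=2: 7≤7, i=2, swap(2,2) ⇒ 7 7 7 8 7 7 8 8 8 7
j=3: 8>7, skip
j=4: 7≤7, i=3, swap(3,4) ⇒ 7 7 7 7 8 7 8 8 8 7
j=5: 7≤7, i=4, swap(4,5) ⇒ 7 7 7 7 7 8 8 8 8 7
j=6: 8>7, skip
j=7: 8>7, skip
j=8: 8>7, skip
swap(5,9) ⇒ 7 7 7 7 7 7 8 8 8 8; return 5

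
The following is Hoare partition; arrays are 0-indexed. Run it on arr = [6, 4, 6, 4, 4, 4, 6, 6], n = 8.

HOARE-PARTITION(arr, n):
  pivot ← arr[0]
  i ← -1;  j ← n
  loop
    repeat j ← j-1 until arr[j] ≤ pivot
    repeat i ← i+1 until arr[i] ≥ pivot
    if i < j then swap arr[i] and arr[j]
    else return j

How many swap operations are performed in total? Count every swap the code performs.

pivot=6
j stops at 7 (6), i stops at 0 (6); swap ⇒ [6, 4, 6, 4, 4, 4, 6, 6]
j stops at 6 (6), i stops at 2 (6); swap ⇒ [6, 4, 6, 4, 4, 4, 6, 6]
j stops at 5, i stops at 6; i≥j ⇒ return 5. arr=[6, 4, 6, 4, 4, 4, 6, 6]

2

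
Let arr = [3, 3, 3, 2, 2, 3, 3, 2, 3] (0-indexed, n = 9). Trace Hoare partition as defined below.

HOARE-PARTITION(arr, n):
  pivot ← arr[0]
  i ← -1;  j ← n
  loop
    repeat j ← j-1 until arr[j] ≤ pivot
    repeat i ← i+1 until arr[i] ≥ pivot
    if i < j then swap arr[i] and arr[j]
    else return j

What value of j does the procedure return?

5

pivot = arr[0] = 3; i = -1, j = 9
j→8 (arr[8]=3≤3), i→0 (arr[0]=3≥3); i<j, swap → [3, 3, 3, 2, 2, 3, 3, 2, 3]
j→7 (arr[7]=2≤3), i→1 (arr[1]=3≥3); i<j, swap → [3, 2, 3, 2, 2, 3, 3, 3, 3]
j→6 (arr[6]=3≤3), i→2 (arr[2]=3≥3); i<j, swap → [3, 2, 3, 2, 2, 3, 3, 3, 3]
j→5, i→5; i≥j, return j=5. arr = [3, 2, 3, 2, 2, 3, 3, 3, 3]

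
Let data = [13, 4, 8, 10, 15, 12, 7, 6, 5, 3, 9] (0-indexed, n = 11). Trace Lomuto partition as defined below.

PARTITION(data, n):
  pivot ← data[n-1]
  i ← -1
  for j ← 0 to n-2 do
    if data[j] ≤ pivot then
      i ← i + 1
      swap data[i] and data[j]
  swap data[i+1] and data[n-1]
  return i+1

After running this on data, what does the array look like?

[4, 8, 7, 6, 5, 3, 9, 10, 15, 12, 13]

pivot = data[10] = 9; i = -1
j=0: data[0]=13 > 9 → no swap
j=1: data[1]=4 ≤ 9 → i=0, swap data[0],data[1] → [4, 13, 8, 10, 15, 12, 7, 6, 5, 3, 9]
j=2: data[2]=8 ≤ 9 → i=1, swap data[1],data[2] → [4, 8, 13, 10, 15, 12, 7, 6, 5, 3, 9]
j=3: data[3]=10 > 9 → no swap
j=4: data[4]=15 > 9 → no swap
j=5: data[5]=12 > 9 → no swap
j=6: data[6]=7 ≤ 9 → i=2, swap data[2],data[6] → [4, 8, 7, 10, 15, 12, 13, 6, 5, 3, 9]
j=7: data[7]=6 ≤ 9 → i=3, swap data[3],data[7] → [4, 8, 7, 6, 15, 12, 13, 10, 5, 3, 9]
j=8: data[8]=5 ≤ 9 → i=4, swap data[4],data[8] → [4, 8, 7, 6, 5, 12, 13, 10, 15, 3, 9]
j=9: data[9]=3 ≤ 9 → i=5, swap data[5],data[9] → [4, 8, 7, 6, 5, 3, 13, 10, 15, 12, 9]
final swap data[6],data[10] → [4, 8, 7, 6, 5, 3, 9, 10, 15, 12, 13]; return 6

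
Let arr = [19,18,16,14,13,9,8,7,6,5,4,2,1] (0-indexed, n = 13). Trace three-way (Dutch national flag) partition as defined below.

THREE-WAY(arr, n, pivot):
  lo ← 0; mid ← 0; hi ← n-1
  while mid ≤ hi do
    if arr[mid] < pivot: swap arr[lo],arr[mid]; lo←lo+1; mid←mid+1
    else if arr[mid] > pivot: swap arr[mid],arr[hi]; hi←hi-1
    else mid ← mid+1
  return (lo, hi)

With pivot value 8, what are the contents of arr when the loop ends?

pivot = 8; lo=0, mid=0, hi=12
arr[mid]=19>8: swap arr[0],arr[12]; hi=11 → [1,18,16,14,13,9,8,7,6,5,4,2,19]
arr[mid]=1<8: swap arr[0],arr[0]; lo=1,mid=1 → [1,18,16,14,13,9,8,7,6,5,4,2,19]
arr[mid]=18>8: swap arr[1],arr[11]; hi=10 → [1,2,16,14,13,9,8,7,6,5,4,18,19]
arr[mid]=2<8: swap arr[1],arr[1]; lo=2,mid=2 → [1,2,16,14,13,9,8,7,6,5,4,18,19]
arr[mid]=16>8: swap arr[2],arr[10]; hi=9 → [1,2,4,14,13,9,8,7,6,5,16,18,19]
arr[mid]=4<8: swap arr[2],arr[2]; lo=3,mid=3 → [1,2,4,14,13,9,8,7,6,5,16,18,19]
arr[mid]=14>8: swap arr[3],arr[9]; hi=8 → [1,2,4,5,13,9,8,7,6,14,16,18,19]
arr[mid]=5<8: swap arr[3],arr[3]; lo=4,mid=4 → [1,2,4,5,13,9,8,7,6,14,16,18,19]
arr[mid]=13>8: swap arr[4],arr[8]; hi=7 → [1,2,4,5,6,9,8,7,13,14,16,18,19]
arr[mid]=6<8: swap arr[4],arr[4]; lo=5,mid=5 → [1,2,4,5,6,9,8,7,13,14,16,18,19]
arr[mid]=9>8: swap arr[5],arr[7]; hi=6 → [1,2,4,5,6,7,8,9,13,14,16,18,19]
arr[mid]=7<8: swap arr[5],arr[5]; lo=6,mid=6 → [1,2,4,5,6,7,8,9,13,14,16,18,19]
arr[mid]=8=8: mid=7
end: lo=6, hi=6; arr = [1,2,4,5,6,7,8,9,13,14,16,18,19]

[1,2,4,5,6,7,8,9,13,14,16,18,19]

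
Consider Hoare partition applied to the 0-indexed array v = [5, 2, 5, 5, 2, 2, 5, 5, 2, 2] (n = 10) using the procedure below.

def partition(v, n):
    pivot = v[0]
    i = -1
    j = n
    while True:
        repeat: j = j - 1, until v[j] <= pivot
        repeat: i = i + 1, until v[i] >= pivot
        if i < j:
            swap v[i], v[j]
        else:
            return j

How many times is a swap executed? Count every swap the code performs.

pivot=5
j stops at 9 (2), i stops at 0 (5); swap ⇒ [2, 2, 5, 5, 2, 2, 5, 5, 2, 5]
j stops at 8 (2), i stops at 2 (5); swap ⇒ [2, 2, 2, 5, 2, 2, 5, 5, 5, 5]
j stops at 7 (5), i stops at 3 (5); swap ⇒ [2, 2, 2, 5, 2, 2, 5, 5, 5, 5]
j stops at 6, i stops at 6; i≥j ⇒ return 6. v=[2, 2, 2, 5, 2, 2, 5, 5, 5, 5]

3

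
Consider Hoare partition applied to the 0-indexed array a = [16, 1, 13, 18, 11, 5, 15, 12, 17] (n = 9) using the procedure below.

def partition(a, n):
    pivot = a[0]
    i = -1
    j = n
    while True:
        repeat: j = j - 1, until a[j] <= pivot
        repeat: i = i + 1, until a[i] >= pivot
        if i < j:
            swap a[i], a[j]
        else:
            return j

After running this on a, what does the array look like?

[12, 1, 13, 15, 11, 5, 18, 16, 17]

pivot=16
j stops at 7 (12), i stops at 0 (16); swap ⇒ [12, 1, 13, 18, 11, 5, 15, 16, 17]
j stops at 6 (15), i stops at 3 (18); swap ⇒ [12, 1, 13, 15, 11, 5, 18, 16, 17]
j stops at 5, i stops at 6; i≥j ⇒ return 5. a=[12, 1, 13, 15, 11, 5, 18, 16, 17]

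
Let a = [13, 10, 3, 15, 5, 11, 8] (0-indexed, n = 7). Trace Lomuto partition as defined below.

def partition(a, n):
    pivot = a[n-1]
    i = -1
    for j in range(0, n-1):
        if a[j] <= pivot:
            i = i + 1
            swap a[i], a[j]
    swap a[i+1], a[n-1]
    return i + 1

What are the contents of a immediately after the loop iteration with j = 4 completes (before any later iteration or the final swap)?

[3, 5, 13, 15, 10, 11, 8]

pivot = a[6] = 8; i = -1
j=0: a[0]=13 > 8 → no swap
j=1: a[1]=10 > 8 → no swap
j=2: a[2]=3 ≤ 8 → i=0, swap a[0],a[2] → [3, 10, 13, 15, 5, 11, 8]
j=3: a[3]=15 > 8 → no swap
j=4: a[4]=5 ≤ 8 → i=1, swap a[1],a[4] → [3, 5, 13, 15, 10, 11, 8]
(after j=4) a = [3, 5, 13, 15, 10, 11, 8]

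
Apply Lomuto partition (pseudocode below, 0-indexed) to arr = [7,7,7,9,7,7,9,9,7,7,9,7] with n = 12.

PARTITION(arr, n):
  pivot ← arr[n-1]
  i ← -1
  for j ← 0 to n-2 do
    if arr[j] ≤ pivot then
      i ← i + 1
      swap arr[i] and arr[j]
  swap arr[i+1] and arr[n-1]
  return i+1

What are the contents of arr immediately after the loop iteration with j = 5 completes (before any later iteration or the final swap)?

[7,7,7,7,7,9,9,9,7,7,9,7]

pivot = arr[11] = 7; i = -1
j=0: arr[0]=7 ≤ 7 → i=0, swap arr[0],arr[0] (no change) → [7,7,7,9,7,7,9,9,7,7,9,7]
j=1: arr[1]=7 ≤ 7 → i=1, swap arr[1],arr[1] (no change) → [7,7,7,9,7,7,9,9,7,7,9,7]
j=2: arr[2]=7 ≤ 7 → i=2, swap arr[2],arr[2] (no change) → [7,7,7,9,7,7,9,9,7,7,9,7]
j=3: arr[3]=9 > 7 → no swap
j=4: arr[4]=7 ≤ 7 → i=3, swap arr[3],arr[4] → [7,7,7,7,9,7,9,9,7,7,9,7]
j=5: arr[5]=7 ≤ 7 → i=4, swap arr[4],arr[5] → [7,7,7,7,7,9,9,9,7,7,9,7]
(after j=5) arr = [7,7,7,7,7,9,9,9,7,7,9,7]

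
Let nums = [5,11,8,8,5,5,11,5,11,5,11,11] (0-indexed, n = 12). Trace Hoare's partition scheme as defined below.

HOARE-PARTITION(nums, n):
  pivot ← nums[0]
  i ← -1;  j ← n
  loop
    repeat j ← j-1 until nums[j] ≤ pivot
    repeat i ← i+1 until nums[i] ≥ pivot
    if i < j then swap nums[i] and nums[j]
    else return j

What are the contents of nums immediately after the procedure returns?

[5,5,5,5,8,8,11,11,11,5,11,11]

pivot = nums[0] = 5; i = -1, j = 12
j→9 (nums[9]=5≤5), i→0 (nums[0]=5≥5); i<j, swap → [5,11,8,8,5,5,11,5,11,5,11,11]
j→7 (nums[7]=5≤5), i→1 (nums[1]=11≥5); i<j, swap → [5,5,8,8,5,5,11,11,11,5,11,11]
j→5 (nums[5]=5≤5), i→2 (nums[2]=8≥5); i<j, swap → [5,5,5,8,5,8,11,11,11,5,11,11]
j→4 (nums[4]=5≤5), i→3 (nums[3]=8≥5); i<j, swap → [5,5,5,5,8,8,11,11,11,5,11,11]
j→3, i→4; i≥j, return j=3. nums = [5,5,5,5,8,8,11,11,11,5,11,11]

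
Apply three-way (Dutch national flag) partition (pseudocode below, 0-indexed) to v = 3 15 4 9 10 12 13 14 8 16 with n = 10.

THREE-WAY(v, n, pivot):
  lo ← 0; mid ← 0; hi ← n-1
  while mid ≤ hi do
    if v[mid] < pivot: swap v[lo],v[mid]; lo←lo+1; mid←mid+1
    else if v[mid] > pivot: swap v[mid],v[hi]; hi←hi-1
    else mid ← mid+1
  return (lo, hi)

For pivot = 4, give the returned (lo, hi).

(1, 1)

lo=0 mid=0 hi=9
3<4: swap(0,0), lo=1 mid=1 ⇒ 3 15 4 9 10 12 13 14 8 16
15>4: swap(1,9), hi=8 ⇒ 3 16 4 9 10 12 13 14 8 15
16>4: swap(1,8), hi=7 ⇒ 3 8 4 9 10 12 13 14 16 15
8>4: swap(1,7), hi=6 ⇒ 3 14 4 9 10 12 13 8 16 15
14>4: swap(1,6), hi=5 ⇒ 3 13 4 9 10 12 14 8 16 15
13>4: swap(1,5), hi=4 ⇒ 3 12 4 9 10 13 14 8 16 15
12>4: swap(1,4), hi=3 ⇒ 3 10 4 9 12 13 14 8 16 15
10>4: swap(1,3), hi=2 ⇒ 3 9 4 10 12 13 14 8 16 15
9>4: swap(1,2), hi=1 ⇒ 3 4 9 10 12 13 14 8 16 15
4=4: mid=2
done. lo=1 hi=1; v=3 4 9 10 12 13 14 8 16 15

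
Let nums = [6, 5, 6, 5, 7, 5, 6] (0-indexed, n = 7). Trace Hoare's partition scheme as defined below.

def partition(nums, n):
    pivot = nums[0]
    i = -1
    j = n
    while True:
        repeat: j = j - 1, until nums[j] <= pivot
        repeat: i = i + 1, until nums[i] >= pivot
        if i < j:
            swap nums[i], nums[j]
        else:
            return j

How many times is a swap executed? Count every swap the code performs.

pivot = nums[0] = 6; i = -1, j = 7
j→6 (nums[6]=6≤6), i→0 (nums[0]=6≥6); i<j, swap → [6, 5, 6, 5, 7, 5, 6]
j→5 (nums[5]=5≤6), i→2 (nums[2]=6≥6); i<j, swap → [6, 5, 5, 5, 7, 6, 6]
j→3, i→4; i≥j, return j=3. nums = [6, 5, 5, 5, 7, 6, 6]

2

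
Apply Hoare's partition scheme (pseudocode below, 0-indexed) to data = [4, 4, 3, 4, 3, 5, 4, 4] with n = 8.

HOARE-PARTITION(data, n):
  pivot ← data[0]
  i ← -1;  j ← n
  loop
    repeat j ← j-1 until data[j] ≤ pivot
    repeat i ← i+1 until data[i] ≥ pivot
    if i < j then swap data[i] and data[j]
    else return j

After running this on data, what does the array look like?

pivot = data[0] = 4; i = -1, j = 8
j→7 (data[7]=4≤4), i→0 (data[0]=4≥4); i<j, swap → [4, 4, 3, 4, 3, 5, 4, 4]
j→6 (data[6]=4≤4), i→1 (data[1]=4≥4); i<j, swap → [4, 4, 3, 4, 3, 5, 4, 4]
j→4 (data[4]=3≤4), i→3 (data[3]=4≥4); i<j, swap → [4, 4, 3, 3, 4, 5, 4, 4]
j→3, i→4; i≥j, return j=3. data = [4, 4, 3, 3, 4, 5, 4, 4]

[4, 4, 3, 3, 4, 5, 4, 4]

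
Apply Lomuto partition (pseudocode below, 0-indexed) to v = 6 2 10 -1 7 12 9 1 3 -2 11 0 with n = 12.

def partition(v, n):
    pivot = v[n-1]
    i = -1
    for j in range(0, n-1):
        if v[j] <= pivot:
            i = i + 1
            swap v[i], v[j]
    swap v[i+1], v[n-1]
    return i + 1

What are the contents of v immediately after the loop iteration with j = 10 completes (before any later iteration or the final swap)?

-1 -2 10 6 7 12 9 1 3 2 11 0

pivot=0, i=-1
j=0: 6>0, skip
j=1: 2>0, skip
j=2: 10>0, skip
j=3: -1≤0, i=0, swap(0,3) ⇒ -1 2 10 6 7 12 9 1 3 -2 11 0
j=4: 7>0, skip
j=5: 12>0, skip
j=6: 9>0, skip
j=7: 1>0, skip
j=8: 3>0, skip
j=9: -2≤0, i=1, swap(1,9) ⇒ -1 -2 10 6 7 12 9 1 3 2 11 0
j=10: 11>0, skip
(after j=10) v = -1 -2 10 6 7 12 9 1 3 2 11 0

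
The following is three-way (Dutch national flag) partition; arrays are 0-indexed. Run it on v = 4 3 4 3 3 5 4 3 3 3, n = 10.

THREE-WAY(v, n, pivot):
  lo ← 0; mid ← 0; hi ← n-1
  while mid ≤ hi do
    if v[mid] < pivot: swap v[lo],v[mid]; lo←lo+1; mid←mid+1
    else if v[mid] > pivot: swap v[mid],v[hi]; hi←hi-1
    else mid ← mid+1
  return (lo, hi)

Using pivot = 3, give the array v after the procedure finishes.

lo=0 mid=0 hi=9
4>3: swap(0,9), hi=8 ⇒ 3 3 4 3 3 5 4 3 3 4
3=3: mid=1
3=3: mid=2
4>3: swap(2,8), hi=7 ⇒ 3 3 3 3 3 5 4 3 4 4
3=3: mid=3
3=3: mid=4
3=3: mid=5
5>3: swap(5,7), hi=6 ⇒ 3 3 3 3 3 3 4 5 4 4
3=3: mid=6
4>3: swap(6,6), hi=5 ⇒ 3 3 3 3 3 3 4 5 4 4
done. lo=0 hi=5; v=3 3 3 3 3 3 4 5 4 4

3 3 3 3 3 3 4 5 4 4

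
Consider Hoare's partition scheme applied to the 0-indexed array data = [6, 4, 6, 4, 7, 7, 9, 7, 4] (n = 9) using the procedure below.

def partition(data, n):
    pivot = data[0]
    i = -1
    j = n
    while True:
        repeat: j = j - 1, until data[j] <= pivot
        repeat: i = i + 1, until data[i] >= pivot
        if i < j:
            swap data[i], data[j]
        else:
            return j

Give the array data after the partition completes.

pivot = data[0] = 6; i = -1, j = 9
j→8 (data[8]=4≤6), i→0 (data[0]=6≥6); i<j, swap → [4, 4, 6, 4, 7, 7, 9, 7, 6]
j→3 (data[3]=4≤6), i→2 (data[2]=6≥6); i<j, swap → [4, 4, 4, 6, 7, 7, 9, 7, 6]
j→2, i→3; i≥j, return j=2. data = [4, 4, 4, 6, 7, 7, 9, 7, 6]

[4, 4, 4, 6, 7, 7, 9, 7, 6]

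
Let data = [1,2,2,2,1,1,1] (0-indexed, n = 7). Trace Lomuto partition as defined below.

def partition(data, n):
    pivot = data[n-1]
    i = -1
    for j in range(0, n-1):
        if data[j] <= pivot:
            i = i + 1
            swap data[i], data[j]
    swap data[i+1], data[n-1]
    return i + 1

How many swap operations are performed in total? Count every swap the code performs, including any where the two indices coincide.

4

pivot = data[6] = 1; i = -1
j=0: data[0]=1 ≤ 1 → i=0, swap data[0],data[0] (no change) → [1,2,2,2,1,1,1]
j=1: data[1]=2 > 1 → no swap
j=2: data[2]=2 > 1 → no swap
j=3: data[3]=2 > 1 → no swap
j=4: data[4]=1 ≤ 1 → i=1, swap data[1],data[4] → [1,1,2,2,2,1,1]
j=5: data[5]=1 ≤ 1 → i=2, swap data[2],data[5] → [1,1,1,2,2,2,1]
final swap data[3],data[6] → [1,1,1,1,2,2,2]; return 3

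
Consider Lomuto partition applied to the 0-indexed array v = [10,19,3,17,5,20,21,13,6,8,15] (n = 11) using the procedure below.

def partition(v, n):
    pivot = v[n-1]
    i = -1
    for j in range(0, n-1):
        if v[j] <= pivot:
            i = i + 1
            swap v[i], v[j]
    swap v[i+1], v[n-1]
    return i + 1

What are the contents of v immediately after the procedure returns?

pivot=15, i=-1
j=0: 10≤15, i=0, swap(0,0) ⇒ [10,19,3,17,5,20,21,13,6,8,15]
j=1: 19>15, skip
j=2: 3≤15, i=1, swap(1,2) ⇒ [10,3,19,17,5,20,21,13,6,8,15]
j=3: 17>15, skip
j=4: 5≤15, i=2, swap(2,4) ⇒ [10,3,5,17,19,20,21,13,6,8,15]
j=5: 20>15, skip
j=6: 21>15, skip
j=7: 13≤15, i=3, swap(3,7) ⇒ [10,3,5,13,19,20,21,17,6,8,15]
j=8: 6≤15, i=4, swap(4,8) ⇒ [10,3,5,13,6,20,21,17,19,8,15]
j=9: 8≤15, i=5, swap(5,9) ⇒ [10,3,5,13,6,8,21,17,19,20,15]
swap(6,10) ⇒ [10,3,5,13,6,8,15,17,19,20,21]; return 6

[10,3,5,13,6,8,15,17,19,20,21]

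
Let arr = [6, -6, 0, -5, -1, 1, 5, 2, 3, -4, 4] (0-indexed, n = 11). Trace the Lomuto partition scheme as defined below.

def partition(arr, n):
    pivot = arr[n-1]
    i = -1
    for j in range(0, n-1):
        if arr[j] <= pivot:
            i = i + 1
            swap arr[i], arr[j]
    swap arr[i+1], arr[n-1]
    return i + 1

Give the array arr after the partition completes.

pivot = arr[10] = 4; i = -1
j=0: arr[0]=6 > 4 → no swap
j=1: arr[1]=-6 ≤ 4 → i=0, swap arr[0],arr[1] → [-6, 6, 0, -5, -1, 1, 5, 2, 3, -4, 4]
j=2: arr[2]=0 ≤ 4 → i=1, swap arr[1],arr[2] → [-6, 0, 6, -5, -1, 1, 5, 2, 3, -4, 4]
j=3: arr[3]=-5 ≤ 4 → i=2, swap arr[2],arr[3] → [-6, 0, -5, 6, -1, 1, 5, 2, 3, -4, 4]
j=4: arr[4]=-1 ≤ 4 → i=3, swap arr[3],arr[4] → [-6, 0, -5, -1, 6, 1, 5, 2, 3, -4, 4]
j=5: arr[5]=1 ≤ 4 → i=4, swap arr[4],arr[5] → [-6, 0, -5, -1, 1, 6, 5, 2, 3, -4, 4]
j=6: arr[6]=5 > 4 → no swap
j=7: arr[7]=2 ≤ 4 → i=5, swap arr[5],arr[7] → [-6, 0, -5, -1, 1, 2, 5, 6, 3, -4, 4]
j=8: arr[8]=3 ≤ 4 → i=6, swap arr[6],arr[8] → [-6, 0, -5, -1, 1, 2, 3, 6, 5, -4, 4]
j=9: arr[9]=-4 ≤ 4 → i=7, swap arr[7],arr[9] → [-6, 0, -5, -1, 1, 2, 3, -4, 5, 6, 4]
final swap arr[8],arr[10] → [-6, 0, -5, -1, 1, 2, 3, -4, 4, 6, 5]; return 8

[-6, 0, -5, -1, 1, 2, 3, -4, 4, 6, 5]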